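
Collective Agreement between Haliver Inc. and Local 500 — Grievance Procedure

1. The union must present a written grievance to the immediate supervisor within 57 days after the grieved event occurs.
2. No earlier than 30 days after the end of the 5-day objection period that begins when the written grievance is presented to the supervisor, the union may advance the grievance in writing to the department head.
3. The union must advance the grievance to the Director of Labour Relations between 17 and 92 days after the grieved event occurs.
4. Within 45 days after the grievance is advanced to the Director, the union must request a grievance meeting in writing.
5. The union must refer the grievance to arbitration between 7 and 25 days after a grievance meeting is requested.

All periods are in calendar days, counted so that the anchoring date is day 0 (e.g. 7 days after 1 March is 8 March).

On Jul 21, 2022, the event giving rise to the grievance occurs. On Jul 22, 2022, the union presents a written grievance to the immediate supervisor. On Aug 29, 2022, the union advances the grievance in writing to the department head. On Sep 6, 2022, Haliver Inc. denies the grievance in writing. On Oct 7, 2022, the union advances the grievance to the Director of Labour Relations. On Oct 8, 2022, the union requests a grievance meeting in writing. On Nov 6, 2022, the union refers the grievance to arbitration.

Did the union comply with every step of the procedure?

(1) due by Jul 21, 2022 + 57 days = Sep 16, 2022; completed Jul 22, 2022, before the deadline.
(2) permitted from Jul 27, 2022 + 30 days = Aug 26, 2022 onward; done Aug 29, 2022, after the minimum wait.
(3) the permitted window runs from Jul 21, 2022 + 17 = Aug 7, 2022 to Jul 21, 2022 + 92 = Oct 21, 2022; Oct 7, 2022 falls inside that range.
(4) due by Oct 7, 2022 + 45 days = Nov 21, 2022; completed Oct 8, 2022, before the deadline.
(5) the permitted window runs from Oct 8, 2022 + 7 = Oct 15, 2022 to Oct 8, 2022 + 25 = Nov 2, 2022; done Nov 6, 2022 — 4 days after the window closed.
No need to go further; step 5 was not satisfied.

No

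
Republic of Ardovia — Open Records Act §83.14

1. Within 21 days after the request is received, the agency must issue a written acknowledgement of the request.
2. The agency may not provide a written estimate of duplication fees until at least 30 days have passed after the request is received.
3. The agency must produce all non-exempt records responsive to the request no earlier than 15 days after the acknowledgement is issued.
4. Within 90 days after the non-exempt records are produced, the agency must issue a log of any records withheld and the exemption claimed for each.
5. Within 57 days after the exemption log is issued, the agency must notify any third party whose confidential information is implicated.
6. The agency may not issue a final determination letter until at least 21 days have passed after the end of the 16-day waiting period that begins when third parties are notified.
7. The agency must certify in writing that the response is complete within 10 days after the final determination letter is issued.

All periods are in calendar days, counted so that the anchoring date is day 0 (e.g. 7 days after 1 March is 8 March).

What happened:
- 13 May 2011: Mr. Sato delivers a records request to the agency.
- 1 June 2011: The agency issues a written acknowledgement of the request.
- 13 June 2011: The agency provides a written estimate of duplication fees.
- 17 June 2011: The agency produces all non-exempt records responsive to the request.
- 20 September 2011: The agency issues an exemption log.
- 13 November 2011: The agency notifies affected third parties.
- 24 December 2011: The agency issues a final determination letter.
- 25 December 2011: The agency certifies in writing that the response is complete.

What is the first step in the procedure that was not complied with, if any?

Step 1: 21 days after 13 May 2011 (when the request is received) is 3 June 2011; completed 1 June 2011, before the deadline.
Step 2: the earliest permitted date is 30 days after 13 May 2011 (when the request is received), i.e. 12 June 2011; done 13 June 2011 — permitted.
Step 3: the earliest permitted date is 15 days after 1 June 2011 (when the acknowledgement is issued), i.e. 16 June 2011; 17 June 2011 is on or after that date.
Step 4: 90 days after 17 June 2011 (when the non-exempt records are produced) is 15 September 2011; 20 September 2011 misses that deadline by 5 days.

Step 4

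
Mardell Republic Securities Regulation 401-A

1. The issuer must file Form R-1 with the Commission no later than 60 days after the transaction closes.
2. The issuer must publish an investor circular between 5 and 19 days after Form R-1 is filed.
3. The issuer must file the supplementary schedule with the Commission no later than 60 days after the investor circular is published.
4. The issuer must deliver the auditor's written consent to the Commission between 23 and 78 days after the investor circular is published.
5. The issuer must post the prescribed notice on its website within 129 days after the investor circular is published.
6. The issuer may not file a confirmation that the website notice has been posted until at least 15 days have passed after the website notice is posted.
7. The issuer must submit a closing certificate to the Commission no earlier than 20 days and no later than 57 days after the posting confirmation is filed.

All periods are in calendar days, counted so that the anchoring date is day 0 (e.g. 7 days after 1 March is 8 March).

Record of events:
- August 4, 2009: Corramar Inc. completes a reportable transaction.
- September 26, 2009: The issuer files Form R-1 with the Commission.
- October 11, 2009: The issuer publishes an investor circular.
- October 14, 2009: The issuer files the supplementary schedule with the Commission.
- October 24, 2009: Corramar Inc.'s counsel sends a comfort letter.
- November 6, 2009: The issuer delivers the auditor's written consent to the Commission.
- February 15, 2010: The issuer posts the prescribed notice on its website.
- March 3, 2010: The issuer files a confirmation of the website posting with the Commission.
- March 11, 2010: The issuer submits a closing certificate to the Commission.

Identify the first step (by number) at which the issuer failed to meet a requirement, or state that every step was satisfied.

Step 7

Step 1: 60 days after August 4, 2009 (when the transaction closes) is October 3, 2009; completed September 26, 2009, before the deadline.
Step 2: the window is 5–19 days after September 26, 2009 (when Form R-1 is filed), so October 1, 2009 through October 15, 2009; October 11, 2009 falls inside that range.
Step 3: 60 days after October 11, 2009 (when the investor circular is published) is December 10, 2009; completed October 14, 2009, before the deadline.
Step 4: the window is 23–78 days after October 11, 2009 (when the investor circular is published), so November 3, 2009 through December 28, 2009; done November 6, 2009, which is between those dates.
Step 5: 129 days after October 11, 2009 (when the investor circular is published) is February 17, 2010; done February 15, 2010 — timely.
Step 6: the earliest permitted date is 15 days after February 15, 2010 (when the website notice is posted), i.e. March 2, 2010; done March 3, 2010, after the minimum wait.
Step 7: the window is 20–57 days after March 3, 2010 (when the posting confirmation is filed), so March 23, 2010 through April 29, 2010; March 11, 2010 is 12 days too early.
That is the first point of non-compliance.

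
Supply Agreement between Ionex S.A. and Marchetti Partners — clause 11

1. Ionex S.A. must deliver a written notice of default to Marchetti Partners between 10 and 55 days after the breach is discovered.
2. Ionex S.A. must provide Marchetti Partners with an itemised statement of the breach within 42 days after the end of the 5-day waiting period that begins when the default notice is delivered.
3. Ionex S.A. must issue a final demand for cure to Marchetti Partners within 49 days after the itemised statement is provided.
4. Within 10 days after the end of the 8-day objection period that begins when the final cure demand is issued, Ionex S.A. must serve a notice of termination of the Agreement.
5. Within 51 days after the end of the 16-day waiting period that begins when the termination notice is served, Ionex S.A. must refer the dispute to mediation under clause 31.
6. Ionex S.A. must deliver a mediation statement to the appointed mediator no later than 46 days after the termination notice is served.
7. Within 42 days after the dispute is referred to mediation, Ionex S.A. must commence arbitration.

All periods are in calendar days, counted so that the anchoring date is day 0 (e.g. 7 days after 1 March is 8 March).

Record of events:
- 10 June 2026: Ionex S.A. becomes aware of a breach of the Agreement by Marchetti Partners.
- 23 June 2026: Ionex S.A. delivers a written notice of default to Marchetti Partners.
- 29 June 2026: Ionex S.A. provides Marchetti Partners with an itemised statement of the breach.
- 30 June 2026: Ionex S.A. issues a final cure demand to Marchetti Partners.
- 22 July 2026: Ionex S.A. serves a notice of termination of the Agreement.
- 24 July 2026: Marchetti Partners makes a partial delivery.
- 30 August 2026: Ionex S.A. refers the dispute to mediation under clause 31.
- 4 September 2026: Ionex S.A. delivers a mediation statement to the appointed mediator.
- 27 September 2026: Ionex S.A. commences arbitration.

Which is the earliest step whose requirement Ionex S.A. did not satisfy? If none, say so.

(1) the permitted window runs from 10 June 2026 + 10 = 20 June 2026 to 10 June 2026 + 55 = 4 August 2026; 23 June 2026 falls inside that range.
(2) due by 28 June 2026 + 42 days = 9 August 2026; done 29 June 2026 — timely.
(3) due by 29 June 2026 + 49 days = 17 August 2026; done 30 June 2026 — timely.
(4) due by 8 July 2026 + 10 days = 18 July 2026; done 22 July 2026 — 4 days late.

Step 4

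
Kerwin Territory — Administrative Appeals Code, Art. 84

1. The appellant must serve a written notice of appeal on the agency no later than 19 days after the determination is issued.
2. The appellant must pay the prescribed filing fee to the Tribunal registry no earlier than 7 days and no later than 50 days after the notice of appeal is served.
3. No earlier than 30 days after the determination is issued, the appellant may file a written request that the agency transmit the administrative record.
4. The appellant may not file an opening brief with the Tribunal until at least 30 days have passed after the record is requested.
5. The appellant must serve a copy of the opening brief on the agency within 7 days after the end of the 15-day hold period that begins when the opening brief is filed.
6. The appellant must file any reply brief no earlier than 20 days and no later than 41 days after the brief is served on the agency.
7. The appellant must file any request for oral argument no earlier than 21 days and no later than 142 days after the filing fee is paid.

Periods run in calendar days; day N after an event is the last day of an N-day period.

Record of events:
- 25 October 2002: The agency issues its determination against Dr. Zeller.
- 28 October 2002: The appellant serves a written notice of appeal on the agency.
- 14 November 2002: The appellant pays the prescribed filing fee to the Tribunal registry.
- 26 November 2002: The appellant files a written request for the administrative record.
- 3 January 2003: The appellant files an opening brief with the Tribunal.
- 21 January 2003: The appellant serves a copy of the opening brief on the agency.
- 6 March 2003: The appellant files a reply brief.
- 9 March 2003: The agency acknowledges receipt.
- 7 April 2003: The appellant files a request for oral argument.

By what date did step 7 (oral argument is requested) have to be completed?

Step 7 runs from 14 November 2002, when the filing fee is paid. The window is 21–142 days after 14 November 2002; it closes on 5 April 2003.

5 April 2003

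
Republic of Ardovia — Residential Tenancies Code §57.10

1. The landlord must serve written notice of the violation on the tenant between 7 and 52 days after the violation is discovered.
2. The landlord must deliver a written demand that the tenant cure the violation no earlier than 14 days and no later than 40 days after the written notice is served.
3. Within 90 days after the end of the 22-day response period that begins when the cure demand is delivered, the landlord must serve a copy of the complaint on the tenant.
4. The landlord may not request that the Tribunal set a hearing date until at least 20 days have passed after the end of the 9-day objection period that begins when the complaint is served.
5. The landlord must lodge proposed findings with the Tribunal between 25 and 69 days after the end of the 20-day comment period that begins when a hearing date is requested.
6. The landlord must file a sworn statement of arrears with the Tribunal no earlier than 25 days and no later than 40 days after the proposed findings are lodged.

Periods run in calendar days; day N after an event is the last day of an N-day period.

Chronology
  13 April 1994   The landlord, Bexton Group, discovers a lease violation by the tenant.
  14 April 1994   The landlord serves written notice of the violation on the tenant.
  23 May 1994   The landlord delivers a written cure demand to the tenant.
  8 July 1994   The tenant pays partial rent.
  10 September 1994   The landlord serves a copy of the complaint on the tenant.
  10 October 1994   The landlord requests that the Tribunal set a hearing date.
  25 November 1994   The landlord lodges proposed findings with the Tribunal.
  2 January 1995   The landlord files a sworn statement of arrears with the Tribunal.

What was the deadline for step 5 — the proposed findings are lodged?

A hearing date is requested on 10 October 1994; the 20-day comment period therefore ends 30 October 1994, and step 5 runs from that date. The window is 25–69 days after 30 October 1994; it closes on 7 January 1995.

7 January 1995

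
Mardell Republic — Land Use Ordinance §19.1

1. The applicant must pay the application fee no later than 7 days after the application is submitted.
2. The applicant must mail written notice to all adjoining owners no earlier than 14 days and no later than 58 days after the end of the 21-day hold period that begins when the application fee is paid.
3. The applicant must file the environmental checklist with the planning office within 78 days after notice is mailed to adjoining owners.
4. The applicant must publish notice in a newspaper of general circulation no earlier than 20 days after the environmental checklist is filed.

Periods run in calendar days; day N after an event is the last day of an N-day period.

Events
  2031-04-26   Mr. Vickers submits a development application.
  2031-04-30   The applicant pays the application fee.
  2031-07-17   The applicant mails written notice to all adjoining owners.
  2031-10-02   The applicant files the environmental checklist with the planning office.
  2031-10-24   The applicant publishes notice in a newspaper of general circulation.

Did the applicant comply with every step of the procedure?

Step 1: 7 days after 2031-04-26 (when the application is submitted) is 2031-05-03; done 2031-04-30 — timely.
Step 2: the window is 14–58 days after 2031-05-21 (end of the 21-day hold period, which began when the application fee is paid on 2031-04-30), so 2031-06-04 through 2031-07-18; 2031-07-17 falls inside that range.
Step 3: 78 days after 2031-07-17 (when notice is mailed to adjoining owners) is 2031-10-03; 2031-10-02 is within that limit.
Step 4: the earliest permitted date is 20 days after 2031-10-02 (when the environmental checklist is filed), i.e. 2031-10-22; done 2031-10-24, after the minimum wait.

Yes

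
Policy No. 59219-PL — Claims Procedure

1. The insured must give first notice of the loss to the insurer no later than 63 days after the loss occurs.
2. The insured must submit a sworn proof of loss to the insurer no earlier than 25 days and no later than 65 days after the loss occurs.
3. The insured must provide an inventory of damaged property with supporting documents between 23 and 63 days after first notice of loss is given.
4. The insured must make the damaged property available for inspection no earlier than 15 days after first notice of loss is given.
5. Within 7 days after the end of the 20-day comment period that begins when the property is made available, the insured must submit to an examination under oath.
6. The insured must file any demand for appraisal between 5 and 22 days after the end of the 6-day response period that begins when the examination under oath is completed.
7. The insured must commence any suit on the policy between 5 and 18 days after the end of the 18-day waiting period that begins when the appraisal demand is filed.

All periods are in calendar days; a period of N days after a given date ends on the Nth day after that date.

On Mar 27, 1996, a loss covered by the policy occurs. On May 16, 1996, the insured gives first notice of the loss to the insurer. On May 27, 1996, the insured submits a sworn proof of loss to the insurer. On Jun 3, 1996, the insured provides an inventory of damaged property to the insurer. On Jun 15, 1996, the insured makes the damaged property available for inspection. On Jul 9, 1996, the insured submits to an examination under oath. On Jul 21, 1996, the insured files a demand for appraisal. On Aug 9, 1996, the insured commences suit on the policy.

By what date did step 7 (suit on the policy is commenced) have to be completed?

The appraisal demand is filed on Jul 21, 1996; the 18-day waiting period therefore ends Aug 8, 1996, and step 7 runs from that date. The window is 5–18 days after Aug 8, 1996; it closes on Aug 26, 1996.

Aug 26, 1996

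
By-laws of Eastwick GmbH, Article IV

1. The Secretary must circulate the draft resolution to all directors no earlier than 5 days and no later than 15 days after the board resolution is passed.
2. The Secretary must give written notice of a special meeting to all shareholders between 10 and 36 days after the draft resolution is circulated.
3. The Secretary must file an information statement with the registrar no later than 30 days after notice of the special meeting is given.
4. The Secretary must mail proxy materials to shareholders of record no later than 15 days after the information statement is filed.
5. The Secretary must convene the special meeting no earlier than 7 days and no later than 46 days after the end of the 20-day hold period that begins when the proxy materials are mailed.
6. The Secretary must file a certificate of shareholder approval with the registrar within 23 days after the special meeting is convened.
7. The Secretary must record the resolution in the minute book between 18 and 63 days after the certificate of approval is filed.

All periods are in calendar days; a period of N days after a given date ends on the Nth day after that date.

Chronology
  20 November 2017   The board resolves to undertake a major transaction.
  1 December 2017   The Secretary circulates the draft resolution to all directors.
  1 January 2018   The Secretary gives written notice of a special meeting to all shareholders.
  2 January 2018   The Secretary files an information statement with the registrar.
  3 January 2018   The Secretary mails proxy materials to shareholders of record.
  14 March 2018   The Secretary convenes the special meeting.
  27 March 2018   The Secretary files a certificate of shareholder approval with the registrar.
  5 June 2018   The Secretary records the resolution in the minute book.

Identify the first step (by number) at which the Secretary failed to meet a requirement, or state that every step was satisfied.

(1) the permitted window runs from 20 November 2017 + 5 = 25 November 2017 to 20 November 2017 + 15 = 5 December 2017; done 1 December 2017 — within the window.
(2) the permitted window runs from 1 December 2017 + 10 = 11 December 2017 to 1 December 2017 + 36 = 6 January 2018; done 1 January 2018 — within the window.
(3) due by 1 January 2018 + 30 days = 31 January 2018; completed 2 January 2018, before the deadline.
(4) due by 2 January 2018 + 15 days = 17 January 2018; completed 3 January 2018, before the deadline.
(5) the permitted window runs from 23 January 2018 + 7 = 30 January 2018 to 23 January 2018 + 46 = 10 March 2018; 14 March 2018 is 4 days past the end of the window.
That is the first point of non-compliance.

Step 5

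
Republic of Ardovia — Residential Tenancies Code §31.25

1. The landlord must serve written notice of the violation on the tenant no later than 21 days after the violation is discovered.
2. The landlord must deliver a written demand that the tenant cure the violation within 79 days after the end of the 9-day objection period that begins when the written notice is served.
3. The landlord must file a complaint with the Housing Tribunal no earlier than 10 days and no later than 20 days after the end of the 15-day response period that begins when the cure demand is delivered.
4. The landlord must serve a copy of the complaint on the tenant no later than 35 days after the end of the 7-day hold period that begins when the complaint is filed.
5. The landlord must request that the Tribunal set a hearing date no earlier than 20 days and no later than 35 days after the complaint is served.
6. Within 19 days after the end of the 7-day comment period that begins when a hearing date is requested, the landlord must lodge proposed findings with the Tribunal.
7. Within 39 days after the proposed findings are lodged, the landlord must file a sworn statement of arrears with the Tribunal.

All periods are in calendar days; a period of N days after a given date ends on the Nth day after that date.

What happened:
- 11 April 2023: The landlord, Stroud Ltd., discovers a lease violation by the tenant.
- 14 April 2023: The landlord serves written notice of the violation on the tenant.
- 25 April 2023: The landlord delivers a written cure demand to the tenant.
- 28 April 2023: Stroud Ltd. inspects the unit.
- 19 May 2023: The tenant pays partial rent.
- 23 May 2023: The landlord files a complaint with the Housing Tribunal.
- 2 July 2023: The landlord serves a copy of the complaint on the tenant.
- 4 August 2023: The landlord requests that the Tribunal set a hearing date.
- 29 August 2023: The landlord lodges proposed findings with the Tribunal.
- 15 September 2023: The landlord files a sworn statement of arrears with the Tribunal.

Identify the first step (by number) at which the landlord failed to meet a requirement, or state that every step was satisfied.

Step 1: 21 days after 11 April 2023 (when the violation is discovered) is 2 May 2023; completed 14 April 2023, before the deadline.
Step 2: 79 days after 23 April 2023 (end of the 9-day objection period, which began when the written notice is served on 14 April 2023) is 11 July 2023; done 25 April 2023 — timely.
Step 3: the window is 10–20 days after 10 May 2023 (end of the 15-day response period, which began when the cure demand is delivered on 25 April 2023), so 20 May 2023 through 30 May 2023; done 23 May 2023, which is between those dates.
Step 4: 35 days after 30 May 2023 (end of the 7-day hold period, which began when the complaint is filed on 23 May 2023) is 4 July 2023; completed 2 July 2023, before the deadline.
Step 5: the window is 20–35 days after 2 July 2023 (when the complaint is served), so 22 July 2023 through 6 August 2023; 4 August 2023 falls inside that range.
Step 6: 19 days after 11 August 2023 (end of the 7-day comment period, which began when a hearing date is requested on 4 August 2023) is 30 August 2023; done 29 August 2023 — timely.
Step 7: 39 days after 29 August 2023 (when the proposed findings are lodged) is 7 October 2023; completed 15 September 2023, before the deadline.

None — every step was satisfied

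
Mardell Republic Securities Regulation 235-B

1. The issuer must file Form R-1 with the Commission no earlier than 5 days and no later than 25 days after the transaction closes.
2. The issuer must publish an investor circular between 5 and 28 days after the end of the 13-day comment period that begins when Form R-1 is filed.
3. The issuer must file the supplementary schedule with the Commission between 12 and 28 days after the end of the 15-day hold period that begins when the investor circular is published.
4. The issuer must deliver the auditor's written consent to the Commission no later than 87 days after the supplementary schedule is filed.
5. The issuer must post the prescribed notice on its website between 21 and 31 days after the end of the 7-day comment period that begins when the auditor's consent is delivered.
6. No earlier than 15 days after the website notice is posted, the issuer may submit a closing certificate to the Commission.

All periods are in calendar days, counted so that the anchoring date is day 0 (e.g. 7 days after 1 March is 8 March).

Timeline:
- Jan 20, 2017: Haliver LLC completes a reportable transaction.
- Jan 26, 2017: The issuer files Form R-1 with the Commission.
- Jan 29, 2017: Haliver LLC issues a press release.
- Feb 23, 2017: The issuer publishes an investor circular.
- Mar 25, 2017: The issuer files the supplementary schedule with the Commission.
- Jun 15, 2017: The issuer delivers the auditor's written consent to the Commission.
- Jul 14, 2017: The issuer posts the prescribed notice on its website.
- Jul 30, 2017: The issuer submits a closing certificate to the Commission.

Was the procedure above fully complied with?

Yes

(1) the permitted window runs from Jan 20, 2017 + 5 = Jan 25, 2017 to Jan 20, 2017 + 25 = Feb 14, 2017; done Jan 26, 2017 — within the window.
(2) the permitted window runs from Feb 8, 2017 + 5 = Feb 13, 2017 to Feb 8, 2017 + 28 = Mar 8, 2017; done Feb 23, 2017, which is between those dates.
(3) the permitted window runs from Mar 10, 2017 + 12 = Mar 22, 2017 to Mar 10, 2017 + 28 = Apr 7, 2017; done Mar 25, 2017 — within the window.
(4) due by Mar 25, 2017 + 87 days = Jun 20, 2017; Jun 15, 2017 is within that limit.
(5) the permitted window runs from Jun 22, 2017 + 21 = Jul 13, 2017 to Jun 22, 2017 + 31 = Jul 23, 2017; done Jul 14, 2017, which is between those dates.
(6) permitted from Jul 14, 2017 + 15 days = Jul 29, 2017 onward; done Jul 30, 2017, after the minimum wait.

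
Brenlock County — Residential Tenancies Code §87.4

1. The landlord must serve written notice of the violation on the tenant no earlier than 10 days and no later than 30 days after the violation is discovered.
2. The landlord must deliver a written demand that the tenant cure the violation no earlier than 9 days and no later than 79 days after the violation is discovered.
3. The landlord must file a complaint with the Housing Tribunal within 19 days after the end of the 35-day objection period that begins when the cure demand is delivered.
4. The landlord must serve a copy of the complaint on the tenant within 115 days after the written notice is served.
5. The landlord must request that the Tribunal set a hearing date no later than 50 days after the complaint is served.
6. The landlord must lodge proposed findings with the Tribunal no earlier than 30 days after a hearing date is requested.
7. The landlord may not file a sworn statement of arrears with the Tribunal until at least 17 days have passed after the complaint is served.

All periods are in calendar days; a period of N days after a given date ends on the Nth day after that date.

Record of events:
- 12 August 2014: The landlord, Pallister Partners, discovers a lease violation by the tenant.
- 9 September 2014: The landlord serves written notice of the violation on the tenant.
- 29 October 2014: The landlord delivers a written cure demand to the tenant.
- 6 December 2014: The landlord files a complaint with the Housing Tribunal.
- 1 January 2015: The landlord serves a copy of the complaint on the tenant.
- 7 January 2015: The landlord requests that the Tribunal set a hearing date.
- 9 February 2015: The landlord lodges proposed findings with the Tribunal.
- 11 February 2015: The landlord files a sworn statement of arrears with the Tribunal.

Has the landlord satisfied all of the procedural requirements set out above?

Step 1 — 10 and 30 days from 12 August 2014 (when the violation is discovered) are 22 August 2014 and 11 September 2014 respectively; done 9 September 2014 — within the window.
Step 2 — 9 and 79 days from 12 August 2014 (when the violation is discovered) are 21 August 2014 and 30 October 2014 respectively; 29 October 2014 falls inside that range.
Step 3 — counting 19 days from 3 December 2014 (end of the 35-day objection period, which began when the cure demand is delivered on 29 October 2014) gives a deadline of 22 December 2014; done 6 December 2014 — timely.
Step 4 — counting 115 days from 9 September 2014 (when the written notice is served) gives a deadline of 2 January 2015; completed 1 January 2015, before the deadline.
Step 5 — counting 50 days from 1 January 2015 (when the complaint is served) gives a deadline of 20 February 2015; done 7 January 2015 — timely.
Step 6 — must wait 30 days from 7 January 2015 (when a hearing date is requested), so not before 6 February 2015; done 9 February 2015 — permitted.
Step 7 — must wait 17 days from 1 January 2015 (when the complaint is served), so not before 18 January 2015; done 11 February 2015 — permitted.

Yes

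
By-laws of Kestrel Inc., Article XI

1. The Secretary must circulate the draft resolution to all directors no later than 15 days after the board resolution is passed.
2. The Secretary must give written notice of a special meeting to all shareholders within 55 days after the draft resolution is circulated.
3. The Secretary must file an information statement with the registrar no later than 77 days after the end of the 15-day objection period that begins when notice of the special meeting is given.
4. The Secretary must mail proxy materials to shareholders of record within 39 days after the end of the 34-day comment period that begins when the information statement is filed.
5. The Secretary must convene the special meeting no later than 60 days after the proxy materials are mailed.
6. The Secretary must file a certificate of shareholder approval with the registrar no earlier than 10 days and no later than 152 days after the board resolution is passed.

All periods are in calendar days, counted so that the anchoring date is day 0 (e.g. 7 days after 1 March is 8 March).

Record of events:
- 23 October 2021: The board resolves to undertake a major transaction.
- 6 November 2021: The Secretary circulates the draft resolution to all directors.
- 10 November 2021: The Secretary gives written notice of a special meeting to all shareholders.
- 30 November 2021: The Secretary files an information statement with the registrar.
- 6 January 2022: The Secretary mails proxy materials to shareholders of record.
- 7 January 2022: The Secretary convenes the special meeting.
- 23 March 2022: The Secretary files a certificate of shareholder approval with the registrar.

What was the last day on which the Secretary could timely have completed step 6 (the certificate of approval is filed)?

24 March 2022

Step 6 runs from 23 October 2021, when the board resolution is passed. The window is 10–152 days after 23 October 2021; it closes on 24 March 2022.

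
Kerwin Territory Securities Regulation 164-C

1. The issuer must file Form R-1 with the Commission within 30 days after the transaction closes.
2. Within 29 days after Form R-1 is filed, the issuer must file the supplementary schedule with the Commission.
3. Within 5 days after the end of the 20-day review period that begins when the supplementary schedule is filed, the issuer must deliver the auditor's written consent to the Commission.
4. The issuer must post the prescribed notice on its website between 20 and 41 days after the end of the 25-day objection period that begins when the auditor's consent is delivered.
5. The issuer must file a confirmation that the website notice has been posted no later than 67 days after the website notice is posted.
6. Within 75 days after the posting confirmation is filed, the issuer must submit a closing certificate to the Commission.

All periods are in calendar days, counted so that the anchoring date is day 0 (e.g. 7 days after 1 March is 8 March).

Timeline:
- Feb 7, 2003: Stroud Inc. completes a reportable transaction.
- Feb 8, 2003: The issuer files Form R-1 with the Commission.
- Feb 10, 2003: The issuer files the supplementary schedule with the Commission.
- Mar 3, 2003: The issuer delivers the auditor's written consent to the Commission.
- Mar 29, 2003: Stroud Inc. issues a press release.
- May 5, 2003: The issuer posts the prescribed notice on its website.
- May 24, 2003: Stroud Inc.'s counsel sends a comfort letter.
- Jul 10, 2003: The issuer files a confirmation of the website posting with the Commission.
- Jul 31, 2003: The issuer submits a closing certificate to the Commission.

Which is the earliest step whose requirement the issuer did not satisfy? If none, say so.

Step 1 — counting 30 days from Feb 7, 2003 (when the transaction closes) gives a deadline of Mar 9, 2003; completed Feb 8, 2003, before the deadline.
Step 2 — counting 29 days from Feb 8, 2003 (when Form R-1 is filed) gives a deadline of Mar 9, 2003; done Feb 10, 2003 — timely.
Step 3 — counting 5 days from Mar 2, 2003 (end of the 20-day review period, which began when the supplementary schedule is filed on Feb 10, 2003) gives a deadline of Mar 7, 2003; completed Mar 3, 2003, before the deadline.
Step 4 — 20 and 41 days from Mar 28, 2003 (end of the 25-day objection period, which began when the auditor's consent is delivered on Mar 3, 2003) are Apr 17, 2003 and May 8, 2003 respectively; done May 5, 2003, which is between those dates.
Step 5 — counting 67 days from May 5, 2003 (when the website notice is posted) gives a deadline of Jul 11, 2003; completed Jul 10, 2003, before the deadline.
Step 6 — counting 75 days from Jul 10, 2003 (when the posting confirmation is filed) gives a deadline of Sep 23, 2003; Jul 31, 2003 is within that limit.

None — every step was satisfied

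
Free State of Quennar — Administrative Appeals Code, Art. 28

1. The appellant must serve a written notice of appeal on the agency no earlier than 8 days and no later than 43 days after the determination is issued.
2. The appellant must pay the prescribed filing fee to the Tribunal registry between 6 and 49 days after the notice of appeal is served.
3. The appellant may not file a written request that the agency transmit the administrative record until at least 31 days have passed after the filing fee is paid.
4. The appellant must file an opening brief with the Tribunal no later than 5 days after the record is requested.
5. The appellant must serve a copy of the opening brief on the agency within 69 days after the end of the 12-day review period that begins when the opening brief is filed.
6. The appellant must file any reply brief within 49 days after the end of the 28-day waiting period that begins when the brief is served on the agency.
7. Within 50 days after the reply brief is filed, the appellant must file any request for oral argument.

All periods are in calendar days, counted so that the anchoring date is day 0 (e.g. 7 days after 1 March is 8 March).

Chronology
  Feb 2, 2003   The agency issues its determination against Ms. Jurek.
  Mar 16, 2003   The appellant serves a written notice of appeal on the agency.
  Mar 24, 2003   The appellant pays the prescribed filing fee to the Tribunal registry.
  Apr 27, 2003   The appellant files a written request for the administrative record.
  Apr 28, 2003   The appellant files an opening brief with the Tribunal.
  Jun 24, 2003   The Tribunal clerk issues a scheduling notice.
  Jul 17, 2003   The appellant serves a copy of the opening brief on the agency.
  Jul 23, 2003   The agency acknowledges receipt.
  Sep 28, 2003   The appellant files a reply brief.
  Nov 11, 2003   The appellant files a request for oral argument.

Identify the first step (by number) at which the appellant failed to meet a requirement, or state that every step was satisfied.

None — every step was satisfied

Step 1 — 8 and 43 days from Feb 2, 2003 (when the determination is issued) are Feb 10, 2003 and Mar 17, 2003 respectively; Mar 16, 2003 falls inside that range.
Step 2 — 6 and 49 days from Mar 16, 2003 (when the notice of appeal is served) are Mar 22, 2003 and May 4, 2003 respectively; done Mar 24, 2003, which is between those dates.
Step 3 — must wait 31 days from Mar 24, 2003 (when the filing fee is paid), so not before Apr 24, 2003; done Apr 27, 2003, after the minimum wait.
Step 4 — counting 5 days from Apr 27, 2003 (when the record is requested) gives a deadline of May 2, 2003; Apr 28, 2003 is within that limit.
Step 5 — counting 69 days from May 10, 2003 (end of the 12-day review period, which began when the opening brief is filed on Apr 28, 2003) gives a deadline of Jul 18, 2003; Jul 17, 2003 is within that limit.
Step 6 — counting 49 days from Aug 14, 2003 (end of the 28-day waiting period, which began when the brief is served on the agency on Jul 17, 2003) gives a deadline of Oct 2, 2003; completed Sep 28, 2003, before the deadline.
Step 7 — counting 50 days from Sep 28, 2003 (when the reply brief is filed) gives a deadline of Nov 17, 2003; completed Nov 11, 2003, before the deadline.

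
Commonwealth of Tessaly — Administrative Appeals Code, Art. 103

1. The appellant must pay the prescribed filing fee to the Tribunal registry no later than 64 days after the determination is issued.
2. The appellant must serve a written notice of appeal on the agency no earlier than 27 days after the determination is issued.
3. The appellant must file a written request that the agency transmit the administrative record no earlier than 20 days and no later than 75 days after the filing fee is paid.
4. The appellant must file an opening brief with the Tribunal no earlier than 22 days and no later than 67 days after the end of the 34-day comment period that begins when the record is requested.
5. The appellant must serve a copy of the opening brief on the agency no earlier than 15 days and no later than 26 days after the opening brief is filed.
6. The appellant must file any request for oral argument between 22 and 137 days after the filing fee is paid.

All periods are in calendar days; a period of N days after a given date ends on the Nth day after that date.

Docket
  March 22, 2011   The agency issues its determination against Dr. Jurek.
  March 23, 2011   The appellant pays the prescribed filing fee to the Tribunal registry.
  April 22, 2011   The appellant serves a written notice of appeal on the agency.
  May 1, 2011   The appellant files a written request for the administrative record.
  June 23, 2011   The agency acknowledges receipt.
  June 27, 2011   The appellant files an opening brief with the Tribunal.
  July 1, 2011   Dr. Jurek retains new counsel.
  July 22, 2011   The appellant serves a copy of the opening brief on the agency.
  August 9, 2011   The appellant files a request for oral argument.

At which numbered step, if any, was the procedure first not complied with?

Step 1: 64 days after March 22, 2011 (when the determination is issued) is May 25, 2011; done March 23, 2011 — timely.
Step 2: the earliest permitted date is 27 days after March 22, 2011 (when the determination is issued), i.e. April 18, 2011; done April 22, 2011 — permitted.
Step 3: the window is 20–75 days after March 23, 2011 (when the filing fee is paid), so April 12, 2011 through June 6, 2011; done May 1, 2011, which is between those dates.
Step 4: the window is 22–67 days after June 4, 2011 (end of the 34-day comment period, which began when the record is requested on May 1, 2011), so June 26, 2011 through August 10, 2011; done June 27, 2011, which is between those dates.
Step 5: the window is 15–26 days after June 27, 2011 (when the opening brief is filed), so July 12, 2011 through July 23, 2011; July 22, 2011 falls inside that range.
Step 6: the window is 22–137 days after March 23, 2011 (when the filing fee is paid), so April 14, 2011 through August 7, 2011; August 9, 2011 is 2 days past the end of the window.
Later steps need not be reached.

Step 6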